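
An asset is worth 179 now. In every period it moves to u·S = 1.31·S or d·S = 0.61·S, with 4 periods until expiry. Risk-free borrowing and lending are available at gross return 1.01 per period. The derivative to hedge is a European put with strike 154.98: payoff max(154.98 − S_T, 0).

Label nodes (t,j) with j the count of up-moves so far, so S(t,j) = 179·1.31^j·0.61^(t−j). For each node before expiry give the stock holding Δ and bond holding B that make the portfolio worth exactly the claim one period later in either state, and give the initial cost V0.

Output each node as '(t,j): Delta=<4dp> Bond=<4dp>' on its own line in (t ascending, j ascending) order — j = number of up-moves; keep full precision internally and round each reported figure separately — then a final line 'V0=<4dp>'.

(0,0): Delta=-0.2986 Bond=89.3301
(1,0): Delta=-0.6210 Bond=125.4308
(1,1): Delta=-0.1860 Bond=63.8178
(2,0): Delta=-1.0000 Bond=151.9263
(2,1): Delta=-0.4887 Bond=107.7543
(2,2): Delta=-0.0803 Bond=31.9823
(3,0): Delta=-1.0000 Bond=153.4455
(3,1): Delta=-1.0000 Bond=153.4455
(3,2): Delta=-0.3101 Bond=75.3715
(3,3): Delta=0.0000 Bond=0.0000
V0=35.8815

Under the risk-neutral measure, an up-move has probability p* = (R−d)/(u−d) = 0.5714 and values discount at R = 1.01.
At expiry t=4: V(4,0)=130.1959, V(4,1)=101.7552, V(4,2)=40.6776, V(4,3)=0.0000, V(4,4)=0.0000
Node (3,0) S=40.6296: V=(p*·101.7552+(1−p*)·130.1959)/1.01=112.8159; Δ=(101.7552−130.1959)/(53.2248−24.7841)=-1.0000; B=V−Δ·S=153.4455
Node (3,1) S=87.2537: V=(p*·40.6776+(1−p*)·101.7552)/1.01=66.1918; Δ=(40.6776−101.7552)/(114.3024−53.2248)=-1.0000; B=V−Δ·S=153.4455
Node (3,2) S=187.3810: V=(p*·0.0000+(1−p*)·40.6776)/1.01=17.2607; Δ=(0.0000−40.6776)/(245.4691−114.3024)=-0.3101; B=V−Δ·S=75.3715
Node (3,3) S=402.4083: V=(p*·0.0000+(1−p*)·0.0000)/1.01=0.0000; Δ=(0.0000−0.0000)/(527.1549−245.4691)=0.0000; B=V−Δ·S=0.0000
Node (2,0) S=66.6059: V=(p*·66.1918+(1−p*)·112.8159)/1.01=85.3204; Δ=(66.1918−112.8159)/(87.2537−40.6296)=-1.0000; B=V−Δ·S=151.9263
Node (2,1) S=143.0389: V=(p*·17.2607+(1−p*)·66.1918)/1.01=37.8526; Δ=(17.2607−66.1918)/(187.3810−87.2537)=-0.4887; B=V−Δ·S=107.7543
Node (2,2) S=307.1819: V=(p*·0.0000+(1−p*)·17.2607)/1.01=7.3242; Δ=(0.0000−17.2607)/(402.4083−187.3810)=-0.0803; B=V−Δ·S=31.9823
Node (1,0) S=109.1900: V=(p*·37.8526+(1−p*)·85.3204)/1.01=57.6198; Δ=(37.8526−85.3204)/(143.0389−66.6059)=-0.6210; B=V−Δ·S=125.4308
Node (1,1) S=234.4900: V=(p*·7.3242+(1−p*)·37.8526)/1.01=20.2057; Δ=(7.3242−37.8526)/(307.1819−143.0389)=-0.1860; B=V−Δ·S=63.8178
Node (0,0) S=179.0000: V=(p*·20.2057+(1−p*)·57.6198)/1.01=35.8815; Δ=(20.2057−57.6198)/(234.4900−109.1900)=-0.2986; B=V−Δ·S=89.3301
Self-financing check: at every node Δ·S+B equals the discounted successor values.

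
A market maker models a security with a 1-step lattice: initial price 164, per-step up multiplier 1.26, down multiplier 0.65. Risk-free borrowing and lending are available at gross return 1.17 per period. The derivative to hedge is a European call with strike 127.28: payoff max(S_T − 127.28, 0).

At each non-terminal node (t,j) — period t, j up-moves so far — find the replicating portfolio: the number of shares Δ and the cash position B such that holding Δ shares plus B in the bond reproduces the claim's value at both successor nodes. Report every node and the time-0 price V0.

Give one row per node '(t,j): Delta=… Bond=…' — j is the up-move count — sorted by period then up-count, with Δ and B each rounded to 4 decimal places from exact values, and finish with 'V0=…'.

The replicating-portfolio and risk-neutral prices coincide; use p* = (1.17−0.65)/(1.26−0.65) = 0.8525 for the latter.
Terminal values V(1,·): V(1,0)=0.0000, V(1,1)=79.3600
Node (0,0) S=164.0000: V=(p*·79.3600+(1−p*)·0.0000)/1.17=57.8215; Δ=(79.3600−0.0000)/(206.6400−106.6000)=0.7933; B=V−Δ·S=-72.2769
Root portfolio cost Δ·164+B reproduces V0=57.8215.

(0,0): Delta=0.7933 Bond=-72.2769
V0=57.8215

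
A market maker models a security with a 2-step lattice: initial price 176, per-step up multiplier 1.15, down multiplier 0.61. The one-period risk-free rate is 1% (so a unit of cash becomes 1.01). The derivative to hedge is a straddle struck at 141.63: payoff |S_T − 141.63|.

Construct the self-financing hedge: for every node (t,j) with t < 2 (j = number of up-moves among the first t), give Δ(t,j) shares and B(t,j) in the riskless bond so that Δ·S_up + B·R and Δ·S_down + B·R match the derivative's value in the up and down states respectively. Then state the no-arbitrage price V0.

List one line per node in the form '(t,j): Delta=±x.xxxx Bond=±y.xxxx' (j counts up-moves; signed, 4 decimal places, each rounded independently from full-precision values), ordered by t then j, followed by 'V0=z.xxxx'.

(0,0): Delta=0.4065 Bond=-10.6640
(1,0): Delta=-1.0000 Bond=140.2277
(1,1): Delta=0.6676 Bond=-63.6201
V0=60.8743

Risk-neutral probability p* = (R−d)/(u−d) = (1.01−0.61)/(1.15−0.61) = 0.7407.
Terminal values V(2,·): V(2,0)=76.1404, V(2,1)=18.1660, V(2,2)=91.1300
Node (1,0) S=107.3600: V=(p*·18.1660+(1−p*)·76.1404)/1.01=32.8677; Δ=(18.1660−76.1404)/(123.4640−65.4896)=-1.0000; B=V−Δ·S=140.2277
Node (1,1) S=202.4000: V=(p*·91.1300+(1−p*)·18.1660)/1.01=71.4984; Δ=(91.1300−18.1660)/(232.7600−123.4640)=0.6676; B=V−Δ·S=-63.6201
Node (0,0) S=176.0000: V=(p*·71.4984+(1−p*)·32.8677)/1.01=60.8743; Δ=(71.4984−32.8677)/(202.4000−107.3600)=0.4065; B=V−Δ·S=-10.6640
Each (Δ,B) replicates both successor values, so the strategy is self-financing and V0 is arbitrage-free.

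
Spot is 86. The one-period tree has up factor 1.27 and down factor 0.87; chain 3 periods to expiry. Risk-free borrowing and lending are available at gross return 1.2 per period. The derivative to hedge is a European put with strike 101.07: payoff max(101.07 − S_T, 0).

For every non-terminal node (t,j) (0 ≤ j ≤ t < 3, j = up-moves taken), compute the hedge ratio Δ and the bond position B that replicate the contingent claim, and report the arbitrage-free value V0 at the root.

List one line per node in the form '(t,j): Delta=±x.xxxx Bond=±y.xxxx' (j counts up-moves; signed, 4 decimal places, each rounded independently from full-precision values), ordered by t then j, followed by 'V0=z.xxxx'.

The replicating-portfolio and risk-neutral prices coincide; use p* = (1.2−0.87)/(1.27−0.87) = 0.8250 for the latter.
Terminal values V(3,·): V(3,0)=44.4387, V(3,1)=18.4014, V(3,2)=0.0000, V(3,3)=0.0000
  t=2,j=0: stock 65.0934 → up 82.6686 (V=18.4014), down 56.6313 (V=44.4387). Price 19.1316; hedge Δ=-1.0000, bond B=84.2250.
  t=2,j=1: stock 95.0214 → up 120.6772 (V=0.0000), down 82.6686 (V=18.4014). Price 2.6835; hedge Δ=-0.4841, bond B=48.6870.
  t=2,j=2: stock 138.7094 → up 176.1609 (V=0.0000), down 120.6772 (V=0.0000). Price 0.0000; hedge Δ=0.0000, bond B=0.0000.
  t=1,j=0: stock 74.8200 → up 95.0214 (V=2.6835), down 65.0934 (V=19.1316). Price 4.6350; hedge Δ=-0.5496, bond B=45.7551.
  t=1,j=1: stock 109.2200 → up 138.7094 (V=0.0000), down 95.0214 (V=2.6835). Price 0.3913; hedge Δ=-0.0614, bond B=7.1002.
  t=0,j=0: stock 86.0000 → up 109.2200 (V=0.3913), down 74.8200 (V=4.6350). Price 0.9450; hedge Δ=-0.1234, bond B=11.5540.
Root portfolio cost Δ·86+B reproduces V0=0.9450.

(0,0): Delta=-0.1234 Bond=11.5540
(1,0): Delta=-0.5496 Bond=45.7551
(1,1): Delta=-0.0614 Bond=7.1002
(2,0): Delta=-1.0000 Bond=84.2250
(2,1): Delta=-0.4841 Bond=48.6870
(2,2): Delta=0.0000 Bond=0.0000
V0=0.9450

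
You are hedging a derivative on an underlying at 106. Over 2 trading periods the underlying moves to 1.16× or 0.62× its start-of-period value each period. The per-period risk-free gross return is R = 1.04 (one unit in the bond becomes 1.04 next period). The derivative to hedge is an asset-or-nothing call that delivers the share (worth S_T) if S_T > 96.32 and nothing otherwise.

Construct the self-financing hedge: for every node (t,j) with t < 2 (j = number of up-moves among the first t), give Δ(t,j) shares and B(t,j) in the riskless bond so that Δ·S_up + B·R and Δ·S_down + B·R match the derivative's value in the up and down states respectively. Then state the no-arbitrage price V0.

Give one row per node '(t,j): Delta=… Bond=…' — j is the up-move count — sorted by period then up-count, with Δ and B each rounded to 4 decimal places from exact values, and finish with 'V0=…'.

(0,0): Delta=1.8636 Bond=-117.7629
(1,0): Delta=0.0000 Bond=0.0000
(1,1): Delta=2.1481 Bond=-157.4659
V0=79.7749

No-arbitrage ⇒ martingale measure with p* = (R−d)/(u−d) = 0.7778.
Terminal payoffs: V(2,0)=0.0000, V(2,1)=0.0000, V(2,2)=142.6336
  t=1,j=0: stock 65.7200 → up 76.2352 (V=0.0000), down 40.7464 (V=0.0000). Price 0.0000; hedge Δ=0.0000, bond B=0.0000.
  t=1,j=1: stock 122.9600 → up 142.6336 (V=142.6336), down 76.2352 (V=0.0000). Price 106.6704; hedge Δ=2.1481, bond B=-157.4659.
  t=0,j=0: stock 106.0000 → up 122.9600 (V=106.6704), down 65.7200 (V=0.0000). Price 79.7749; hedge Δ=1.8636, bond B=-117.7629.
Root portfolio cost Δ·106+B reproduces V0=79.7749.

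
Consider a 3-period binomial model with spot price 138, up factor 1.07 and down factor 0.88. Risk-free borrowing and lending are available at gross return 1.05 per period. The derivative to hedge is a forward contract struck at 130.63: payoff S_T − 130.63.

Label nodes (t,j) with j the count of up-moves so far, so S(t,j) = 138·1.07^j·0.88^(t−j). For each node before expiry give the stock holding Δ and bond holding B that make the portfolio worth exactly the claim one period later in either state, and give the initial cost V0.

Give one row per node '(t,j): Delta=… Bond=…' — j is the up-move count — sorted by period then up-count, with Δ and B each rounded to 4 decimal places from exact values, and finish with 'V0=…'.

The replicating-portfolio and risk-neutral prices coincide; use p* = (1.05−0.88)/(1.07−0.88) = 0.8947 for the latter.
Terminal payoffs: V(3,0)=-36.5869, V(3,1)=-16.2821, V(3,2)=8.4067, V(3,3)=38.4259
Node (2,0) S=106.8672: V=(p*·-16.2821+(1−p*)·-36.5869)/1.05=-17.5423; Δ=(-16.2821−-36.5869)/(114.3479−94.0431)=1.0000; B=V−Δ·S=-124.4095
Node (2,1) S=129.9408: V=(p*·8.4067+(1−p*)·-16.2821)/1.05=5.5313; Δ=(8.4067−-16.2821)/(139.0367−114.3479)=1.0000; B=V−Δ·S=-124.4095
Node (2,2) S=157.9962: V=(p*·38.4259+(1−p*)·8.4067)/1.05=33.5867; Δ=(38.4259−8.4067)/(169.0559−139.0367)=1.0000; B=V−Δ·S=-124.4095
Node (1,0) S=121.4400: V=(p*·5.5313+(1−p*)·-17.5423)/1.05=2.9547; Δ=(5.5313−-17.5423)/(129.9408−106.8672)=1.0000; B=V−Δ·S=-118.4853
Node (1,1) S=147.6600: V=(p*·33.5867+(1−p*)·5.5313)/1.05=29.1747; Δ=(33.5867−5.5313)/(157.9962−129.9408)=1.0000; B=V−Δ·S=-118.4853
Node (0,0) S=138.0000: V=(p*·29.1747+(1−p*)·2.9547)/1.05=25.1569; Δ=(29.1747−2.9547)/(147.6600−121.4400)=1.0000; B=V−Δ·S=-112.8431
Each (Δ,B) replicates both successor values, so the strategy is self-financing and V0 is arbitrage-free.

(0,0): Delta=1.0000 Bond=-112.8431
(1,0): Delta=1.0000 Bond=-118.4853
(1,1): Delta=1.0000 Bond=-118.4853
(2,0): Delta=1.0000 Bond=-124.4095
(2,1): Delta=1.0000 Bond=-124.4095
(2,2): Delta=1.0000 Bond=-124.4095
V0=25.1569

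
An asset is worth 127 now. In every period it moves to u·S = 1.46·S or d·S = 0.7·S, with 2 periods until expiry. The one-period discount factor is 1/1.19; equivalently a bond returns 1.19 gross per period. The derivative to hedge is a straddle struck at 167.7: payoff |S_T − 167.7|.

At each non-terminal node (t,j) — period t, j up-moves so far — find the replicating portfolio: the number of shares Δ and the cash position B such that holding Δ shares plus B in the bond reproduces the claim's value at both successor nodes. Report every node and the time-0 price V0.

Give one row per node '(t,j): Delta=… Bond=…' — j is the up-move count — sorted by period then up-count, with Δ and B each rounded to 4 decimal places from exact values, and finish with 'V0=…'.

Under the risk-neutral measure, an up-move has probability p* = (R−d)/(u−d) = 0.6447 and values discount at R = 1.19.
Terminal payoffs: V(2,0)=105.4700, V(2,1)=37.9060, V(2,2)=103.0132
  t=1,j=0: stock 88.9000 → up 129.7940 (V=37.9060), down 62.2300 (V=105.4700). Price 52.0244; hedge Δ=-1.0000, bond B=140.9244.
  t=1,j=1: stock 185.4200 → up 270.7132 (V=103.0132), down 129.7940 (V=37.9060). Price 67.1286; hedge Δ=0.4620, bond B=-18.5388.
  t=0,j=0: stock 127.0000 → up 185.4200 (V=67.1286), down 88.9000 (V=52.0244). Price 51.9014; hedge Δ=0.1565, bond B=32.0274.
Check: Δ(0,0)·S0 + B(0,0) = 51.9014 = V0.

(0,0): Delta=0.1565 Bond=32.0274
(1,0): Delta=-1.0000 Bond=140.9244
(1,1): Delta=0.4620 Bond=-18.5388
V0=51.9014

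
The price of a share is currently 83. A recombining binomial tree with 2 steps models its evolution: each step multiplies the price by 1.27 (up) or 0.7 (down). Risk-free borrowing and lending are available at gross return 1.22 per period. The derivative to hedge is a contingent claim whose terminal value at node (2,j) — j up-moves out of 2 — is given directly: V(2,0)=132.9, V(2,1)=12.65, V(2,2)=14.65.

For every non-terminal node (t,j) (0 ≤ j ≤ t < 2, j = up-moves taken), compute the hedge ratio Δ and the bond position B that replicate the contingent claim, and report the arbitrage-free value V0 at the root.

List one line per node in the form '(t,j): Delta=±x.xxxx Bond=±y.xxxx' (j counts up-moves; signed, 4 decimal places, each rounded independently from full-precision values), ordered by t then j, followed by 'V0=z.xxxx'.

(0,0): Delta=-0.1511 Bond=22.7839
(1,0): Delta=-3.6311 Bond=229.9799
(1,1): Delta=0.0333 Bond=8.3556
V0=10.2390

Since d<R<u, set p* = (R−d)/(u−d) = 0.9123; price each node as the discounted p*-expectation of its children.
Payoff layer (t=2): V(2,0)=132.9000, V(2,1)=12.6500, V(2,2)=14.6500
(1,0): S=58.1000. Δ = (V_up−V_dn)/(S_up−S_dn) = (12.6500−132.9000)/(73.7870−40.6700) = -3.6311. V = [p*·12.6500 + (1−p*)·132.9000]/1.22 = 19.0150. B = V − Δ·S = 229.9799.
(1,1): S=105.4100. Δ = (V_up−V_dn)/(S_up−S_dn) = (14.6500−12.6500)/(133.8707−73.7870) = 0.0333. V = [p*·14.6500 + (1−p*)·12.6500]/1.22 = 11.8644. B = V − Δ·S = 8.3556.
(0,0): S=83.0000. Δ = (V_up−V_dn)/(S_up−S_dn) = (11.8644−19.0150)/(105.4100−58.1000) = -0.1511. V = [p*·11.8644 + (1−p*)·19.0150]/1.22 = 10.2390. B = V − Δ·S = 22.7839.
The time-0 hedge costs 10.2390, which is the no-arbitrage price.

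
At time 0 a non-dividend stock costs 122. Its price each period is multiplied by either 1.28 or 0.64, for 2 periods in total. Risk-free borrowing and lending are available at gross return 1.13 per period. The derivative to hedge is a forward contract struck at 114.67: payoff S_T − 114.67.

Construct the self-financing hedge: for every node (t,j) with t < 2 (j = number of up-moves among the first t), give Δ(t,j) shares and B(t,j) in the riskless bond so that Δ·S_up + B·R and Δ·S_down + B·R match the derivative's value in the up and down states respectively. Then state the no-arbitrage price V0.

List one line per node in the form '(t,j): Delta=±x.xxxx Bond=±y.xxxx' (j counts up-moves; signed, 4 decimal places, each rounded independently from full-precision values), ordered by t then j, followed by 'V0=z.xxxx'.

Since d<R<u, set p* = (R−d)/(u−d) = 0.7656; price each node as the discounted p*-expectation of its children.
Terminal values V(2,·): V(2,0)=-64.6988, V(2,1)=-14.7276, V(2,2)=85.2148
Node (1,0) S=78.0800: V=(p*·-14.7276+(1−p*)·-64.6988)/1.13=-23.3979; Δ=(-14.7276−-64.6988)/(99.9424−49.9712)=1.0000; B=V−Δ·S=-101.4779
Node (1,1) S=156.1600: V=(p*·85.2148+(1−p*)·-14.7276)/1.13=54.6821; Δ=(85.2148−-14.7276)/(199.8848−99.9424)=1.0000; B=V−Δ·S=-101.4779
Node (0,0) S=122.0000: V=(p*·54.6821+(1−p*)·-23.3979)/1.13=32.1966; Δ=(54.6821−-23.3979)/(156.1600−78.0800)=1.0000; B=V−Δ·S=-89.8034
Check: Δ(0,0)·S0 + B(0,0) = 32.1966 = V0.

(0,0): Delta=1.0000 Bond=-89.8034
(1,0): Delta=1.0000 Bond=-101.4779
(1,1): Delta=1.0000 Bond=-101.4779
V0=32.1966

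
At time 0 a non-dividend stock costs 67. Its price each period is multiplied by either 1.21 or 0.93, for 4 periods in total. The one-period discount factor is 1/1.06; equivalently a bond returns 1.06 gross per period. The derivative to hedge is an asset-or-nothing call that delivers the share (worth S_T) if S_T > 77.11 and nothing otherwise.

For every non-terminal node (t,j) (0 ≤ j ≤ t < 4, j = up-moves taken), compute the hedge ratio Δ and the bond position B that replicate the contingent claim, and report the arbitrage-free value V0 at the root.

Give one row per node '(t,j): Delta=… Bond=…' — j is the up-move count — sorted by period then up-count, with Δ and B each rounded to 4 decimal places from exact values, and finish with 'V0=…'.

(0,0): Delta=2.0628 Bond=-89.2249
(1,0): Delta=2.4338 Bond=-117.6975
(1,1): Delta=1.7337 Bond=-67.9024
(2,0): Delta=2.2903 Bond=-116.4421
(2,1): Delta=2.5611 Bond=-134.3562
(2,2): Delta=1.0000 Bond=0.0000
(3,0): Delta=0.0000 Bond=0.0000
(3,1): Delta=4.3214 Bond=-265.8462
(3,2): Delta=1.0000 Bond=0.0000
(3,3): Delta=1.0000 Bond=0.0000
V0=48.9823

No-arbitrage ⇒ martingale measure with p* = (R−d)/(u−d) = 0.4643.
At expiry t=4: V(4,0)=0.0000, V(4,1)=0.0000, V(4,2)=84.8421, V(4,3)=110.3860, V(4,4)=143.6205
(3,0): S=53.8919. Δ = (V_up−V_dn)/(S_up−S_dn) = (0.0000−0.0000)/(65.2092−50.1195) = 0.0000. V = [p*·0.0000 + (1−p*)·0.0000]/1.06 = 0.0000. B = V − Δ·S = 0.0000.
(3,1): S=70.1174. Δ = (V_up−V_dn)/(S_up−S_dn) = (84.8421−0.0000)/(84.8421−65.2092) = 4.3214. V = [p*·84.8421 + (1−p*)·0.0000]/1.06 = 37.1613. B = V − Δ·S = -265.8462.
(3,2): S=91.2281. Δ = (V_up−V_dn)/(S_up−S_dn) = (110.3860−84.8421)/(110.3860−84.8421) = 1.0000. V = [p*·110.3860 + (1−p*)·84.8421]/1.06 = 91.2281. B = V − Δ·S = 0.0000.
(3,3): S=118.6946. Δ = (V_up−V_dn)/(S_up−S_dn) = (143.6205−110.3860)/(143.6205−110.3860) = 1.0000. V = [p*·143.6205 + (1−p*)·110.3860]/1.06 = 118.6946. B = V − Δ·S = 0.0000.
(2,0): S=57.9483. Δ = (V_up−V_dn)/(S_up−S_dn) = (37.1613−0.0000)/(70.1174−53.8919) = 2.2903. V = [p*·37.1613 + (1−p*)·0.0000]/1.06 = 16.2768. B = V − Δ·S = -116.4421.
(2,1): S=75.3951. Δ = (V_up−V_dn)/(S_up−S_dn) = (91.2281−37.1613)/(91.2281−70.1174) = 2.5611. V = [p*·91.2281 + (1−p*)·37.1613]/1.06 = 58.7394. B = V − Δ·S = -134.3562.
(2,2): S=98.0947. Δ = (V_up−V_dn)/(S_up−S_dn) = (118.6946−91.2281)/(118.6946−91.2281) = 1.0000. V = [p*·118.6946 + (1−p*)·91.2281]/1.06 = 98.0947. B = V − Δ·S = 0.0000.
(1,0): S=62.3100. Δ = (V_up−V_dn)/(S_up−S_dn) = (58.7394−16.2768)/(75.3951−57.9483) = 2.4338. V = [p*·58.7394 + (1−p*)·16.2768]/1.06 = 33.9543. B = V − Δ·S = -117.6975.
(1,1): S=81.0700. Δ = (V_up−V_dn)/(S_up−S_dn) = (98.0947−58.7394)/(98.0947−75.3951) = 1.7337. V = [p*·98.0947 + (1−p*)·58.7394]/1.06 = 72.6523. B = V − Δ·S = -67.9024.
(0,0): S=67.0000. Δ = (V_up−V_dn)/(S_up−S_dn) = (72.6523−33.9543)/(81.0700−62.3100) = 2.0628. V = [p*·72.6523 + (1−p*)·33.9543]/1.06 = 48.9823. B = V − Δ·S = -89.2249.
Each (Δ,B) replicates both successor values, so the strategy is self-financing and V0 is arbitrage-free.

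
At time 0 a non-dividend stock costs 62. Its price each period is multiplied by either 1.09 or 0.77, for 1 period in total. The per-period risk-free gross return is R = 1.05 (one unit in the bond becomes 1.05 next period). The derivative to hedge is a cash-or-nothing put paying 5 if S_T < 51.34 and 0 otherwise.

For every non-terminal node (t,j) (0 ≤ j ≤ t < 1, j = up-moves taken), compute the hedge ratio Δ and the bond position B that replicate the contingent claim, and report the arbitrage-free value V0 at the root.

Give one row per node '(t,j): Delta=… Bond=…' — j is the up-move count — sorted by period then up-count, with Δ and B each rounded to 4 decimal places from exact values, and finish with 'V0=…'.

(0,0): Delta=-0.2520 Bond=16.2202
V0=0.5952

Under the risk-neutral measure, an up-move has probability p* = (R−d)/(u−d) = 0.8750 and values discount at R = 1.05.
Terminal values V(1,·): V(1,0)=5.0000, V(1,1)=0.0000
  t=0,j=0: stock 62.0000 → up 67.5800 (V=0.0000), down 47.7400 (V=5.0000). Price 0.5952; hedge Δ=-0.2520, bond B=16.2202.
Self-financing check: at every node Δ·S+B equals the discounted successor values.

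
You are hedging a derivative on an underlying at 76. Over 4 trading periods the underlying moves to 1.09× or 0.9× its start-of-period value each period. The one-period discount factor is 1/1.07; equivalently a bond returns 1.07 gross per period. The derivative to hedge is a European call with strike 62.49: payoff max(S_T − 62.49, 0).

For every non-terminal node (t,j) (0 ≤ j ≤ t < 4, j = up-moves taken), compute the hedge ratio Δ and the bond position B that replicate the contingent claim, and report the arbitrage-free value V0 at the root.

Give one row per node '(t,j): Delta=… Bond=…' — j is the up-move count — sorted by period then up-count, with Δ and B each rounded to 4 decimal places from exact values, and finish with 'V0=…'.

(0,0): Delta=0.9958 Bond=-47.3444
(1,0): Delta=0.9656 Bond=-48.5931
(1,1): Delta=0.9987 Bond=-50.9015
(2,0): Delta=0.7614 Bond=-39.4224
(2,1): Delta=0.9854 Bond=-53.4737
(2,2): Delta=1.0000 Bond=-54.5812
(3,0): Delta=0.0000 Bond=0.0000
(3,1): Delta=0.8353 Bond=-47.1446
(3,2): Delta=1.0000 Bond=-58.4019
(3,3): Delta=1.0000 Bond=-58.4019
V0=28.3345

Under the risk-neutral measure, an up-move has probability p* = (R−d)/(u−d) = 0.8947 and values discount at R = 1.07.
At expiry t=4: V(4,0)=0.0000, V(4,1)=0.0000, V(4,2)=10.6494, V(4,3)=26.0900, V(4,4)=44.7902
Node (3,0) S=55.4040: V=(p*·0.0000+(1−p*)·0.0000)/1.07=0.0000; Δ=(0.0000−0.0000)/(60.3904−49.8636)=0.0000; B=V−Δ·S=0.0000
Node (3,1) S=67.1004: V=(p*·10.6494+(1−p*)·0.0000)/1.07=8.9051; Δ=(10.6494−0.0000)/(73.1394−60.3904)=0.8353; B=V−Δ·S=-47.1446
Node (3,2) S=81.2660: V=(p*·26.0900+(1−p*)·10.6494)/1.07=22.8642; Δ=(26.0900−10.6494)/(88.5800−73.1394)=1.0000; B=V−Δ·S=-58.4019
Node (3,3) S=98.4222: V=(p*·44.7902+(1−p*)·26.0900)/1.07=40.0203; Δ=(44.7902−26.0900)/(107.2802−88.5800)=1.0000; B=V−Δ·S=-58.4019
Node (2,0) S=61.5600: V=(p*·8.9051+(1−p*)·0.0000)/1.07=7.4465; Δ=(8.9051−0.0000)/(67.1004−55.4040)=0.7614; B=V−Δ·S=-39.4224
Node (2,1) S=74.5560: V=(p*·22.8642+(1−p*)·8.9051)/1.07=19.9951; Δ=(22.8642−8.9051)/(81.2660−67.1004)=0.9854; B=V−Δ·S=-53.4737
Node (2,2) S=90.2956: V=(p*·40.0203+(1−p*)·22.8642)/1.07=35.7144; Δ=(40.0203−22.8642)/(98.4222−81.2660)=1.0000; B=V−Δ·S=-54.5812
Node (1,0) S=68.4000: V=(p*·19.9951+(1−p*)·7.4465)/1.07=17.4525; Δ=(19.9951−7.4465)/(74.5560−61.5600)=0.9656; B=V−Δ·S=-48.5931
Node (1,1) S=82.8400: V=(p*·35.7144+(1−p*)·19.9951)/1.07=31.8315; Δ=(35.7144−19.9951)/(90.2956−74.5560)=0.9987; B=V−Δ·S=-50.9015
Node (0,0) S=76.0000: V=(p*·31.8315+(1−p*)·17.4525)/1.07=28.3345; Δ=(31.8315−17.4525)/(82.8400−68.4000)=0.9958; B=V−Δ·S=-47.3444
The time-0 hedge costs 28.3345, which is the no-arbitrage price.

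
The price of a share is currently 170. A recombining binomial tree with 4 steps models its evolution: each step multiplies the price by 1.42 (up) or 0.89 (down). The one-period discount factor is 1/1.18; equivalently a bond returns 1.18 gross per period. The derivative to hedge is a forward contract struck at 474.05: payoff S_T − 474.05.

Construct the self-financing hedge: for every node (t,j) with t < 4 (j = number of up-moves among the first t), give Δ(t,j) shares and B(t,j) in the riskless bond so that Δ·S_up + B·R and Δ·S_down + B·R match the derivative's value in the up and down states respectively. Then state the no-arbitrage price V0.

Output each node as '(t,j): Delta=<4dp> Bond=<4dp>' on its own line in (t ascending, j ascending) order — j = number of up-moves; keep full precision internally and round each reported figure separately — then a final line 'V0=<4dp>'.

Since d<R<u, set p* = (R−d)/(u−d) = 0.5472; price each node as the discounted p*-expectation of its children.
Payoff layer (t=4): V(4,0)=-367.3882, V(4,1)=-303.8705, V(4,2)=-202.5276, V(4,3)=-40.8345, V(4,4)=217.1477
  t=3,j=0: stock 119.8447 → up 170.1795 (V=-303.8705), down 106.6618 (V=-367.3882). Price -281.8926; hedge Δ=1.0000, bond B=-401.7373.
  t=3,j=1: stock 191.2129 → up 271.5224 (V=-202.5276), down 170.1795 (V=-303.8705). Price -210.5243; hedge Δ=1.0000, bond B=-401.7373.
  t=3,j=2: stock 305.0813 → up 433.2155 (V=-40.8345), down 271.5224 (V=-202.5276). Price -96.6560; hedge Δ=1.0000, bond B=-401.7373.
  t=3,j=3: stock 486.7590 → up 691.1977 (V=217.1477), down 433.2155 (V=-40.8345). Price 85.0217; hedge Δ=1.0000, bond B=-401.7373.
  t=2,j=0: stock 134.6570 → up 191.2129 (V=-210.5243), down 119.8447 (V=-281.8926). Price -205.7983; hedge Δ=1.0000, bond B=-340.4553.
  t=2,j=1: stock 214.8460 → up 305.0813 (V=-96.6560), down 191.2129 (V=-210.5243). Price -125.6093; hedge Δ=1.0000, bond B=-340.4553.
  t=2,j=2: stock 342.7880 → up 486.7590 (V=85.0217), down 305.0813 (V=-96.6560). Price 2.3327; hedge Δ=1.0000, bond B=-340.4553.
  t=1,j=0: stock 151.3000 → up 214.8460 (V=-125.6093), down 134.6570 (V=-205.7983). Price -137.2215; hedge Δ=1.0000, bond B=-288.5215.
  t=1,j=1: stock 241.4000 → up 342.7880 (V=2.3327), down 214.8460 (V=-125.6093). Price -47.1215; hedge Δ=1.0000, bond B=-288.5215.
  t=0,j=0: stock 170.0000 → up 241.4000 (V=-47.1215), down 151.3000 (V=-137.2215). Price -74.5097; hedge Δ=1.0000, bond B=-244.5097.
Self-financing check: at every node Δ·S+B equals the discounted successor values.

(0,0): Delta=1.0000 Bond=-244.5097
(1,0): Delta=1.0000 Bond=-288.5215
(1,1): Delta=1.0000 Bond=-288.5215
(2,0): Delta=1.0000 Bond=-340.4553
(2,1): Delta=1.0000 Bond=-340.4553
(2,2): Delta=1.0000 Bond=-340.4553
(3,0): Delta=1.0000 Bond=-401.7373
(3,1): Delta=1.0000 Bond=-401.7373
(3,2): Delta=1.0000 Bond=-401.7373
(3,3): Delta=1.0000 Bond=-401.7373
V0=-74.5097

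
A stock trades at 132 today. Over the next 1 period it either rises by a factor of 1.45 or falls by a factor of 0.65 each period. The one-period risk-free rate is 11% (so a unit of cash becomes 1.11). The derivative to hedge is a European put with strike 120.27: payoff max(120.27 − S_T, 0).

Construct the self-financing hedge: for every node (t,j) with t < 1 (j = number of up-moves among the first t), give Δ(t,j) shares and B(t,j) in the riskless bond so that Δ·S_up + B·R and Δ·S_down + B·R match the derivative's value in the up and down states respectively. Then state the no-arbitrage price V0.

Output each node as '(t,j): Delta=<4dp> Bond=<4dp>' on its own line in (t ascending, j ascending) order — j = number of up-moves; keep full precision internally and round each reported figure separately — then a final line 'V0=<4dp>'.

(0,0): Delta=-0.3264 Bond=56.2855
V0=13.1980

Since d<R<u, set p* = (R−d)/(u−d) = 0.5750; price each node as the discounted p*-expectation of its children.
At expiry t=1: V(1,0)=34.4700, V(1,1)=0.0000
  t=0,j=0: stock 132.0000 → up 191.4000 (V=0.0000), down 85.8000 (V=34.4700). Price 13.1980; hedge Δ=-0.3264, bond B=56.2855.
Self-financing check: at every node Δ·S+B equals the discounted successor values.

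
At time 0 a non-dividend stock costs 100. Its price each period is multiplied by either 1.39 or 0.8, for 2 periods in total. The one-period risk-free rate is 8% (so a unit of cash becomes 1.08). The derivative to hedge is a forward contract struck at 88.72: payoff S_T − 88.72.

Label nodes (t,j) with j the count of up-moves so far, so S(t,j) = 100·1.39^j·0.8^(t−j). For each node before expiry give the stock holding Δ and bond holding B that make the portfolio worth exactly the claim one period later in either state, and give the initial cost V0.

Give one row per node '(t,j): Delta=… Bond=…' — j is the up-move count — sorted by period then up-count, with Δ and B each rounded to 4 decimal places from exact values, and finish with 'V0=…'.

(0,0): Delta=1.0000 Bond=-76.0631
(1,0): Delta=1.0000 Bond=-82.1481
(1,1): Delta=1.0000 Bond=-82.1481
V0=23.9369

Under the risk-neutral measure, an up-move has probability p* = (R−d)/(u−d) = 0.4746 and values discount at R = 1.08.
Terminal payoffs: V(2,0)=-24.7200, V(2,1)=22.4800, V(2,2)=104.4900
(1,0): S=80.0000. Δ = (V_up−V_dn)/(S_up−S_dn) = (22.4800−-24.7200)/(111.2000−64.0000) = 1.0000. V = [p*·22.4800 + (1−p*)·-24.7200]/1.08 = -2.1481. B = V − Δ·S = -82.1481.
(1,1): S=139.0000. Δ = (V_up−V_dn)/(S_up−S_dn) = (104.4900−22.4800)/(193.2100−111.2000) = 1.0000. V = [p*·104.4900 + (1−p*)·22.4800]/1.08 = 56.8519. B = V − Δ·S = -82.1481.
(0,0): S=100.0000. Δ = (V_up−V_dn)/(S_up−S_dn) = (56.8519−-2.1481)/(139.0000−80.0000) = 1.0000. V = [p*·56.8519 + (1−p*)·-2.1481]/1.08 = 23.9369. B = V − Δ·S = -76.0631.
Root portfolio cost Δ·100+B reproduces V0=23.9369.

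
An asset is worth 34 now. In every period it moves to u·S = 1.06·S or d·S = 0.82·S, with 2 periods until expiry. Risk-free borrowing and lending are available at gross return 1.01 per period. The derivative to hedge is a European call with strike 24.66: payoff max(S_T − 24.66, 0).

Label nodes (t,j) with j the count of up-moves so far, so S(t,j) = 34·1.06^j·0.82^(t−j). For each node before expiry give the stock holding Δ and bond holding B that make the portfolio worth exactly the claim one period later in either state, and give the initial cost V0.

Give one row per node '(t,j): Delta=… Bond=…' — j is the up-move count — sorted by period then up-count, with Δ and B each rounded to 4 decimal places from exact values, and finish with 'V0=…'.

Under the risk-neutral measure, an up-move has probability p* = (R−d)/(u−d) = 0.7917 and values discount at R = 1.01.
At expiry t=2: V(2,0)=0.0000, V(2,1)=4.8928, V(2,2)=13.5424
  t=1,j=0: stock 27.8800 → up 29.5528 (V=4.8928), down 22.8616 (V=0.0000). Price 3.8351; hedge Δ=0.7312, bond B=-16.5516.
  t=1,j=1: stock 36.0400 → up 38.2024 (V=13.5424), down 29.5528 (V=4.8928). Price 11.6242; hedge Δ=1.0000, bond B=-24.4158.
  t=0,j=0: stock 34.0000 → up 36.0400 (V=11.6242), down 27.8800 (V=3.8351). Price 9.9024; hedge Δ=0.9545, bond B=-22.5519.
The time-0 hedge costs 9.9024, which is the no-arbitrage price.

(0,0): Delta=0.9545 Bond=-22.5519
(1,0): Delta=0.7312 Bond=-16.5516
(1,1): Delta=1.0000 Bond=-24.4158
V0=9.9024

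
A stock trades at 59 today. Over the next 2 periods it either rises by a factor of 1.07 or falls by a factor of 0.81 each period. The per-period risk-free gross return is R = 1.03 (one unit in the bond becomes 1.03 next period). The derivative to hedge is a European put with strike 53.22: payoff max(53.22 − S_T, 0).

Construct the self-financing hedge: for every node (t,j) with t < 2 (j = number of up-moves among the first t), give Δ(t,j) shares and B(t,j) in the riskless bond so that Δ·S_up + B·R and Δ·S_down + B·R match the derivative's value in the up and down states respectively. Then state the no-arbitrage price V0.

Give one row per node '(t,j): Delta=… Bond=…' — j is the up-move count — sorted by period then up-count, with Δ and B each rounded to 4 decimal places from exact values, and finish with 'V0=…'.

(0,0): Delta=-0.2326 Bond=14.5604
(1,0): Delta=-1.0000 Bond=51.6699
(1,1): Delta=-0.1270 Bond=8.3295
V0=0.8353

Under the risk-neutral measure, an up-move has probability p* = (R−d)/(u−d) = 0.8462 and values discount at R = 1.03.
Payoff layer (t=2): V(2,0)=14.5101, V(2,1)=2.0847, V(2,2)=0.0000
(1,0): S=47.7900. Δ = (V_up−V_dn)/(S_up−S_dn) = (2.0847−14.5101)/(51.1353−38.7099) = -1.0000. V = [p*·2.0847 + (1−p*)·14.5101]/1.03 = 3.8799. B = V − Δ·S = 51.6699.
(1,1): S=63.1300. Δ = (V_up−V_dn)/(S_up−S_dn) = (0.0000−2.0847)/(67.5491−51.1353) = -0.1270. V = [p*·0.0000 + (1−p*)·2.0847]/1.03 = 0.3114. B = V − Δ·S = 8.3295.
(0,0): S=59.0000. Δ = (V_up−V_dn)/(S_up−S_dn) = (0.3114−3.8799)/(63.1300−47.7900) = -0.2326. V = [p*·0.3114 + (1−p*)·3.8799]/1.03 = 0.8353. B = V − Δ·S = 14.5604.
The time-0 hedge costs 0.8353, which is the no-arbitrage price.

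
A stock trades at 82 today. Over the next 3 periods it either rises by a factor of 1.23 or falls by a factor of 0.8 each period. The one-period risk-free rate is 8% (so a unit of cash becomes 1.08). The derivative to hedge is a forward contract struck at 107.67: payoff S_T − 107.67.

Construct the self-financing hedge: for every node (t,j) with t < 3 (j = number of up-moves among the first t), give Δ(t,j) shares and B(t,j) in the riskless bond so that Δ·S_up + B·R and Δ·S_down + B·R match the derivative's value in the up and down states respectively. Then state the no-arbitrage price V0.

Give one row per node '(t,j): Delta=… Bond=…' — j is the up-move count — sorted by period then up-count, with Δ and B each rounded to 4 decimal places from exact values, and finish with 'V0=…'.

Under the risk-neutral measure, an up-move has probability p* = (R−d)/(u−d) = 0.6512 and values discount at R = 1.08.
At expiry t=3: V(3,0)=-65.6860, V(3,1)=-43.1196, V(3,2)=-8.4238, V(3,3)=44.9211
(2,0): S=52.4800. Δ = (V_up−V_dn)/(S_up−S_dn) = (-43.1196−-65.6860)/(64.5504−41.9840) = 1.0000. V = [p*·-43.1196 + (1−p*)·-65.6860]/1.08 = -47.2144. B = V − Δ·S = -99.6944.
(2,1): S=80.6880. Δ = (V_up−V_dn)/(S_up−S_dn) = (-8.4238−-43.1196)/(99.2462−64.5504) = 1.0000. V = [p*·-8.4238 + (1−p*)·-43.1196]/1.08 = -19.0064. B = V − Δ·S = -99.6944.
(2,2): S=124.0578. Δ = (V_up−V_dn)/(S_up−S_dn) = (44.9211−-8.4238)/(152.5911−99.2462) = 1.0000. V = [p*·44.9211 + (1−p*)·-8.4238]/1.08 = 24.3634. B = V − Δ·S = -99.6944.
(1,0): S=65.6000. Δ = (V_up−V_dn)/(S_up−S_dn) = (-19.0064−-47.2144)/(80.6880−52.4800) = 1.0000. V = [p*·-19.0064 + (1−p*)·-47.2144]/1.08 = -26.7097. B = V − Δ·S = -92.3097.
(1,1): S=100.8600. Δ = (V_up−V_dn)/(S_up−S_dn) = (24.3634−-19.0064)/(124.0578−80.6880) = 1.0000. V = [p*·24.3634 + (1−p*)·-19.0064]/1.08 = 8.5503. B = V − Δ·S = -92.3097.
(0,0): S=82.0000. Δ = (V_up−V_dn)/(S_up−S_dn) = (8.5503−-26.7097)/(100.8600−65.6000) = 1.0000. V = [p*·8.5503 + (1−p*)·-26.7097]/1.08 = -3.4719. B = V − Δ·S = -85.4719.
Each (Δ,B) replicates both successor values, so the strategy is self-financing and V0 is arbitrage-free.

(0,0): Delta=1.0000 Bond=-85.4719
(1,0): Delta=1.0000 Bond=-92.3097
(1,1): Delta=1.0000 Bond=-92.3097
(2,0): Delta=1.0000 Bond=-99.6944
(2,1): Delta=1.0000 Bond=-99.6944
(2,2): Delta=1.0000 Bond=-99.6944
V0=-3.4719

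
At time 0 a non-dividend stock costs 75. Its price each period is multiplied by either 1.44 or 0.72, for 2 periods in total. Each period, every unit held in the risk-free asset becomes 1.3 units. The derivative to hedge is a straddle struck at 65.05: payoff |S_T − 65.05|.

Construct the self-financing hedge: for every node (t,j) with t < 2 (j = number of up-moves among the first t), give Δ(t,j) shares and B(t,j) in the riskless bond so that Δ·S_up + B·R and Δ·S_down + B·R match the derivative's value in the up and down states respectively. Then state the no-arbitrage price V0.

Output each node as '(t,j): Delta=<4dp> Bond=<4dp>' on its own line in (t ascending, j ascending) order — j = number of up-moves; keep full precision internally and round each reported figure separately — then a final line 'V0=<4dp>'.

Since d<R<u, set p* = (R−d)/(u−d) = 0.8056; price each node as the discounted p*-expectation of its children.
Terminal payoffs: V(2,0)=26.1700, V(2,1)=12.7100, V(2,2)=90.4700
(1,0): S=54.0000. Δ = (V_up−V_dn)/(S_up−S_dn) = (12.7100−26.1700)/(77.7600−38.8800) = -0.3462. V = [p*·12.7100 + (1−p*)·26.1700]/1.3 = 11.7902. B = V − Δ·S = 30.4846.
(1,1): S=108.0000. Δ = (V_up−V_dn)/(S_up−S_dn) = (90.4700−12.7100)/(155.5200−77.7600) = 1.0000. V = [p*·90.4700 + (1−p*)·12.7100]/1.3 = 57.9615. B = V − Δ·S = -50.0385.
(0,0): S=75.0000. Δ = (V_up−V_dn)/(S_up−S_dn) = (57.9615−11.7902)/(108.0000−54.0000) = 0.8550. V = [p*·57.9615 + (1−p*)·11.7902]/1.3 = 37.6798. B = V − Δ·S = -26.4471.
Check: Δ(0,0)·S0 + B(0,0) = 37.6798 = V0.

(0,0): Delta=0.8550 Bond=-26.4471
(1,0): Delta=-0.3462 Bond=30.4846
(1,1): Delta=1.0000 Bond=-50.0385
V0=37.6798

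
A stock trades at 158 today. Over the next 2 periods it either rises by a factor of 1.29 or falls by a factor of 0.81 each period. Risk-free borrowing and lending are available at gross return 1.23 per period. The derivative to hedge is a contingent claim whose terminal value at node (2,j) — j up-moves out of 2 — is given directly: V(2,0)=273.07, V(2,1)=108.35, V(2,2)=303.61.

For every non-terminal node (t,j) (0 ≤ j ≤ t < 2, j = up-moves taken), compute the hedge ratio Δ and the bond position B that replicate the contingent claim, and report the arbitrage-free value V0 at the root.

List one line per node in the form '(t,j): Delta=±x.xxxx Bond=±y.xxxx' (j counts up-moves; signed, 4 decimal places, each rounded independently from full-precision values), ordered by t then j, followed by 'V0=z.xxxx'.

Since d<R<u, set p* = (R−d)/(u−d) = 0.8750; price each node as the discounted p*-expectation of its children.
Payoff layer (t=2): V(2,0)=273.0700, V(2,1)=108.3500, V(2,2)=303.6100
Node (1,0) S=127.9800: V=(p*·108.3500+(1−p*)·273.0700)/1.23=104.8293; Δ=(108.3500−273.0700)/(165.0942−103.6638)=-2.6814; B=V−Δ·S=447.9959
Node (1,1) S=203.8200: V=(p*·303.6100+(1−p*)·108.3500)/1.23=226.9939; Δ=(303.6100−108.3500)/(262.9278−165.0942)=1.9958; B=V−Δ·S=-179.7978
Node (0,0) S=158.0000: V=(p*·226.9939+(1−p*)·104.8293)/1.23=172.1328; Δ=(226.9939−104.8293)/(203.8200−127.9800)=1.6108; B=V−Δ·S=-82.3769
Root portfolio cost Δ·158+B reproduces V0=172.1328.

(0,0): Delta=1.6108 Bond=-82.3769
(1,0): Delta=-2.6814 Bond=447.9959
(1,1): Delta=1.9958 Bond=-179.7978
V0=172.1328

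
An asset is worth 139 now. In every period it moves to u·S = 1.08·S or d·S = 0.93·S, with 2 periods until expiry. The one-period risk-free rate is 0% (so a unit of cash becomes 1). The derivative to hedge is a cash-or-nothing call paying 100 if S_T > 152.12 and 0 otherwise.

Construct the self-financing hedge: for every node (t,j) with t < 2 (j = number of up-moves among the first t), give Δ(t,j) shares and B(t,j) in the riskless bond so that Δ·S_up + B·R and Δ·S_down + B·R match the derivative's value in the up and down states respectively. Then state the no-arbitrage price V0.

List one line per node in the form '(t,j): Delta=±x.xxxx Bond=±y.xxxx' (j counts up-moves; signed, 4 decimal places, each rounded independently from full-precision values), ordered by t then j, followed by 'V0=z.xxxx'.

No-arbitrage ⇒ martingale measure with p* = (R−d)/(u−d) = 0.4667.
At expiry t=2: V(2,0)=0.0000, V(2,1)=0.0000, V(2,2)=100.0000
  t=1,j=0: stock 129.2700 → up 139.6116 (V=0.0000), down 120.2211 (V=0.0000). Price 0.0000; hedge Δ=0.0000, bond B=0.0000.
  t=1,j=1: stock 150.1200 → up 162.1296 (V=100.0000), down 139.6116 (V=0.0000). Price 46.6667; hedge Δ=4.4409, bond B=-620.0000.
  t=0,j=0: stock 139.0000 → up 150.1200 (V=46.6667), down 129.2700 (V=0.0000). Price 21.7778; hedge Δ=2.2382, bond B=-289.3333.
Self-financing check: at every node Δ·S+B equals the discounted successor values.

(0,0): Delta=2.2382 Bond=-289.3333
(1,0): Delta=0.0000 Bond=0.0000
(1,1): Delta=4.4409 Bond=-620.0000
V0=21.7778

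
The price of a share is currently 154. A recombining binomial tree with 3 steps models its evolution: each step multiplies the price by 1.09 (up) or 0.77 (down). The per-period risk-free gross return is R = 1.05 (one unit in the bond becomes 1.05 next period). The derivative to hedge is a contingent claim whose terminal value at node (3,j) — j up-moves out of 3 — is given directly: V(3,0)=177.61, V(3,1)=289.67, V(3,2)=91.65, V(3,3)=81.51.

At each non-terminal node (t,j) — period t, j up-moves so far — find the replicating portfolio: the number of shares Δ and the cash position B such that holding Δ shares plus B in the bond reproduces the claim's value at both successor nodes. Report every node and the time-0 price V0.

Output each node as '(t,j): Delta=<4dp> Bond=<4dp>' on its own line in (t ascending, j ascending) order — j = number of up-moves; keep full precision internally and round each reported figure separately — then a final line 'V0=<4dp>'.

Risk-neutral probability p* = (R−d)/(u−d) = (1.05−0.77)/(1.09−0.77) = 0.8750.
At expiry t=3: V(3,0)=177.6100, V(3,1)=289.6700, V(3,2)=91.6500, V(3,3)=81.5100
  t=2,j=0: stock 91.3066 → up 99.5242 (V=289.6700), down 70.3061 (V=177.6100). Price 262.5357; hedge Δ=3.8353, bond B=-87.6518.
  t=2,j=1: stock 129.2522 → up 140.8849 (V=91.6500), down 99.5242 (V=289.6700). Price 110.8595; hedge Δ=-4.7876, bond B=729.6720.
  t=2,j=2: stock 182.9674 → up 199.4345 (V=81.5100), down 140.8849 (V=91.6500). Price 78.8357; hedge Δ=-0.1732, bond B=110.5232.
  t=1,j=0: stock 118.5800 → up 129.2522 (V=110.8595), down 91.3066 (V=262.5357). Price 123.6372; hedge Δ=-3.9972, bond B=597.6253.
  t=1,j=1: stock 167.8600 → up 182.9674 (V=78.8357), down 129.2522 (V=110.8595). Price 78.8940; hedge Δ=-0.5962, bond B=178.9684.
  t=0,j=0: stock 154.0000 → up 167.8600 (V=78.8940), down 118.5800 (V=123.6372). Price 80.4637; hedge Δ=-0.9079, bond B=220.2862.
Root portfolio cost Δ·154+B reproduces V0=80.4637.

(0,0): Delta=-0.9079 Bond=220.2862
(1,0): Delta=-3.9972 Bond=597.6253
(1,1): Delta=-0.5962 Bond=178.9684
(2,0): Delta=3.8353 Bond=-87.6518
(2,1): Delta=-4.7876 Bond=729.6720
(2,2): Delta=-0.1732 Bond=110.5232
V0=80.4637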